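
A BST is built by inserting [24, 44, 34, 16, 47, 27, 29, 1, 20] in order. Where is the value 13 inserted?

Starting tree (level order): [24, 16, 44, 1, 20, 34, 47, None, None, None, None, 27, None, None, None, None, 29]
Insertion path: 24 -> 16 -> 1
Result: insert 13 as right child of 1
Final tree (level order): [24, 16, 44, 1, 20, 34, 47, None, 13, None, None, 27, None, None, None, None, None, None, 29]


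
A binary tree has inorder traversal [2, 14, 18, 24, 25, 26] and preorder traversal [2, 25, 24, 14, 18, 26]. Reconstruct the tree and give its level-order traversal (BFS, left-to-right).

Inorder:  [2, 14, 18, 24, 25, 26]
Preorder: [2, 25, 24, 14, 18, 26]
Algorithm: preorder visits root first, so consume preorder in order;
for each root, split the current inorder slice at that value into
left-subtree inorder and right-subtree inorder, then recurse.
Recursive splits:
  root=2; inorder splits into left=[], right=[14, 18, 24, 25, 26]
  root=25; inorder splits into left=[14, 18, 24], right=[26]
  root=24; inorder splits into left=[14, 18], right=[]
  root=14; inorder splits into left=[], right=[18]
  root=18; inorder splits into left=[], right=[]
  root=26; inorder splits into left=[], right=[]
Reconstructed level-order: [2, 25, 24, 26, 14, 18]


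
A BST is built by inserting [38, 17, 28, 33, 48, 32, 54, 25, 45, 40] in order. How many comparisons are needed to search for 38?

Search path for 38: 38
Found: True
Comparisons: 1


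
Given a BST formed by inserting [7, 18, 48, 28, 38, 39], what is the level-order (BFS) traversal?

Tree insertion order: [7, 18, 48, 28, 38, 39]
Tree (level-order array): [7, None, 18, None, 48, 28, None, None, 38, None, 39]
BFS from the root, enqueuing left then right child of each popped node:
  queue [7] -> pop 7, enqueue [18], visited so far: [7]
  queue [18] -> pop 18, enqueue [48], visited so far: [7, 18]
  queue [48] -> pop 48, enqueue [28], visited so far: [7, 18, 48]
  queue [28] -> pop 28, enqueue [38], visited so far: [7, 18, 48, 28]
  queue [38] -> pop 38, enqueue [39], visited so far: [7, 18, 48, 28, 38]
  queue [39] -> pop 39, enqueue [none], visited so far: [7, 18, 48, 28, 38, 39]
Result: [7, 18, 48, 28, 38, 39]


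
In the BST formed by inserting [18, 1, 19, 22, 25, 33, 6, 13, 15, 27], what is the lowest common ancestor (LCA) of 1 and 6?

Tree insertion order: [18, 1, 19, 22, 25, 33, 6, 13, 15, 27]
Tree (level-order array): [18, 1, 19, None, 6, None, 22, None, 13, None, 25, None, 15, None, 33, None, None, 27]
In a BST, the LCA of p=1, q=6 is the first node v on the
root-to-leaf path with p <= v <= q (go left if both < v, right if both > v).
Walk from root:
  at 18: both 1 and 6 < 18, go left
  at 1: 1 <= 1 <= 6, this is the LCA
LCA = 1


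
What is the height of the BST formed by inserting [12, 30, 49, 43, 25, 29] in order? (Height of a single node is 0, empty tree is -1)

Insertion order: [12, 30, 49, 43, 25, 29]
Tree (level-order array): [12, None, 30, 25, 49, None, 29, 43]
Compute height bottom-up (empty subtree = -1):
  height(29) = 1 + max(-1, -1) = 0
  height(25) = 1 + max(-1, 0) = 1
  height(43) = 1 + max(-1, -1) = 0
  height(49) = 1 + max(0, -1) = 1
  height(30) = 1 + max(1, 1) = 2
  height(12) = 1 + max(-1, 2) = 3
Height = 3


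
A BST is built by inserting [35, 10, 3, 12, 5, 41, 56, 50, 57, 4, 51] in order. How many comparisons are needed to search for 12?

Search path for 12: 35 -> 10 -> 12
Found: True
Comparisons: 3


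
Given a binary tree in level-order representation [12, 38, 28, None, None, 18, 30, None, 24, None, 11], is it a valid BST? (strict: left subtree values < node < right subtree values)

Level-order array: [12, 38, 28, None, None, 18, 30, None, 24, None, 11]
Validate using subtree bounds (lo, hi): at each node, require lo < value < hi,
then recurse left with hi=value and right with lo=value.
Preorder trace (stopping at first violation):
  at node 12 with bounds (-inf, +inf): OK
  at node 38 with bounds (-inf, 12): VIOLATION
Node 38 violates its bound: not (-inf < 38 < 12).
Result: Not a valid BST


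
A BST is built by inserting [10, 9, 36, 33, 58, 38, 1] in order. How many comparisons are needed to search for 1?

Search path for 1: 10 -> 9 -> 1
Found: True
Comparisons: 3


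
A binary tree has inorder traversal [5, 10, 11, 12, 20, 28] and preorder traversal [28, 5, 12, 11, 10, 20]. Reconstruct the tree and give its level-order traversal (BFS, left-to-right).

Inorder:  [5, 10, 11, 12, 20, 28]
Preorder: [28, 5, 12, 11, 10, 20]
Algorithm: preorder visits root first, so consume preorder in order;
for each root, split the current inorder slice at that value into
left-subtree inorder and right-subtree inorder, then recurse.
Recursive splits:
  root=28; inorder splits into left=[5, 10, 11, 12, 20], right=[]
  root=5; inorder splits into left=[], right=[10, 11, 12, 20]
  root=12; inorder splits into left=[10, 11], right=[20]
  root=11; inorder splits into left=[10], right=[]
  root=10; inorder splits into left=[], right=[]
  root=20; inorder splits into left=[], right=[]
Reconstructed level-order: [28, 5, 12, 11, 20, 10]


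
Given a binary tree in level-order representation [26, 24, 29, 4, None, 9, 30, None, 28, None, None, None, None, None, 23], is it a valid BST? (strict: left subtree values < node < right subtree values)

Level-order array: [26, 24, 29, 4, None, 9, 30, None, 28, None, None, None, None, None, 23]
Validate using subtree bounds (lo, hi): at each node, require lo < value < hi,
then recurse left with hi=value and right with lo=value.
Preorder trace (stopping at first violation):
  at node 26 with bounds (-inf, +inf): OK
  at node 24 with bounds (-inf, 26): OK
  at node 4 with bounds (-inf, 24): OK
  at node 28 with bounds (4, 24): VIOLATION
Node 28 violates its bound: not (4 < 28 < 24).
Result: Not a valid BST


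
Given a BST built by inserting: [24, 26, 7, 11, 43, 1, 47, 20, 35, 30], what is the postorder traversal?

Tree insertion order: [24, 26, 7, 11, 43, 1, 47, 20, 35, 30]
Tree (level-order array): [24, 7, 26, 1, 11, None, 43, None, None, None, 20, 35, 47, None, None, 30]
Postorder traversal: [1, 20, 11, 7, 30, 35, 47, 43, 26, 24]


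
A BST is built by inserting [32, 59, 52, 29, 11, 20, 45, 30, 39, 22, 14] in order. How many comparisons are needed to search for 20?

Search path for 20: 32 -> 29 -> 11 -> 20
Found: True
Comparisons: 4


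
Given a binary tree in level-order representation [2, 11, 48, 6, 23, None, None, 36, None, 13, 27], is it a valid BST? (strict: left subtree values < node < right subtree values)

Level-order array: [2, 11, 48, 6, 23, None, None, 36, None, 13, 27]
Validate using subtree bounds (lo, hi): at each node, require lo < value < hi,
then recurse left with hi=value and right with lo=value.
Preorder trace (stopping at first violation):
  at node 2 with bounds (-inf, +inf): OK
  at node 11 with bounds (-inf, 2): VIOLATION
Node 11 violates its bound: not (-inf < 11 < 2).
Result: Not a valid BST


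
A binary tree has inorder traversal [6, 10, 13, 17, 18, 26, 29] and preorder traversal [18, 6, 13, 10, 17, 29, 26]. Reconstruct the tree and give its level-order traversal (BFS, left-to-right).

Inorder:  [6, 10, 13, 17, 18, 26, 29]
Preorder: [18, 6, 13, 10, 17, 29, 26]
Algorithm: preorder visits root first, so consume preorder in order;
for each root, split the current inorder slice at that value into
left-subtree inorder and right-subtree inorder, then recurse.
Recursive splits:
  root=18; inorder splits into left=[6, 10, 13, 17], right=[26, 29]
  root=6; inorder splits into left=[], right=[10, 13, 17]
  root=13; inorder splits into left=[10], right=[17]
  root=10; inorder splits into left=[], right=[]
  root=17; inorder splits into left=[], right=[]
  root=29; inorder splits into left=[26], right=[]
  root=26; inorder splits into left=[], right=[]
Reconstructed level-order: [18, 6, 29, 13, 26, 10, 17]


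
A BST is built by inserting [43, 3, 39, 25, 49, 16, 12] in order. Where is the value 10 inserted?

Starting tree (level order): [43, 3, 49, None, 39, None, None, 25, None, 16, None, 12]
Insertion path: 43 -> 3 -> 39 -> 25 -> 16 -> 12
Result: insert 10 as left child of 12
Final tree (level order): [43, 3, 49, None, 39, None, None, 25, None, 16, None, 12, None, 10]


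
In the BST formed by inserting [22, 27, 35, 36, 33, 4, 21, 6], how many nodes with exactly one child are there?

Tree built from: [22, 27, 35, 36, 33, 4, 21, 6]
Tree (level-order array): [22, 4, 27, None, 21, None, 35, 6, None, 33, 36]
Rule: These are nodes with exactly 1 non-null child.
Per-node child counts:
  node 22: 2 child(ren)
  node 4: 1 child(ren)
  node 21: 1 child(ren)
  node 6: 0 child(ren)
  node 27: 1 child(ren)
  node 35: 2 child(ren)
  node 33: 0 child(ren)
  node 36: 0 child(ren)
Matching nodes: [4, 21, 27]
Count of nodes with exactly one child: 3


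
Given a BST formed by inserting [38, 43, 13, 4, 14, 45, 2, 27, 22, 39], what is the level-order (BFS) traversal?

Tree insertion order: [38, 43, 13, 4, 14, 45, 2, 27, 22, 39]
Tree (level-order array): [38, 13, 43, 4, 14, 39, 45, 2, None, None, 27, None, None, None, None, None, None, 22]
BFS from the root, enqueuing left then right child of each popped node:
  queue [38] -> pop 38, enqueue [13, 43], visited so far: [38]
  queue [13, 43] -> pop 13, enqueue [4, 14], visited so far: [38, 13]
  queue [43, 4, 14] -> pop 43, enqueue [39, 45], visited so far: [38, 13, 43]
  queue [4, 14, 39, 45] -> pop 4, enqueue [2], visited so far: [38, 13, 43, 4]
  queue [14, 39, 45, 2] -> pop 14, enqueue [27], visited so far: [38, 13, 43, 4, 14]
  queue [39, 45, 2, 27] -> pop 39, enqueue [none], visited so far: [38, 13, 43, 4, 14, 39]
  queue [45, 2, 27] -> pop 45, enqueue [none], visited so far: [38, 13, 43, 4, 14, 39, 45]
  queue [2, 27] -> pop 2, enqueue [none], visited so far: [38, 13, 43, 4, 14, 39, 45, 2]
  queue [27] -> pop 27, enqueue [22], visited so far: [38, 13, 43, 4, 14, 39, 45, 2, 27]
  queue [22] -> pop 22, enqueue [none], visited so far: [38, 13, 43, 4, 14, 39, 45, 2, 27, 22]
Result: [38, 13, 43, 4, 14, 39, 45, 2, 27, 22]


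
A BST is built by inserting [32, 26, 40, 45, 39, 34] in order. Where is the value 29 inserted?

Starting tree (level order): [32, 26, 40, None, None, 39, 45, 34]
Insertion path: 32 -> 26
Result: insert 29 as right child of 26
Final tree (level order): [32, 26, 40, None, 29, 39, 45, None, None, 34]


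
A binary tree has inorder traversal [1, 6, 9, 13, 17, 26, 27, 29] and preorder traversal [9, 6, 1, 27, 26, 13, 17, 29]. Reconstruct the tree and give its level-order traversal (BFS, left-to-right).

Inorder:  [1, 6, 9, 13, 17, 26, 27, 29]
Preorder: [9, 6, 1, 27, 26, 13, 17, 29]
Algorithm: preorder visits root first, so consume preorder in order;
for each root, split the current inorder slice at that value into
left-subtree inorder and right-subtree inorder, then recurse.
Recursive splits:
  root=9; inorder splits into left=[1, 6], right=[13, 17, 26, 27, 29]
  root=6; inorder splits into left=[1], right=[]
  root=1; inorder splits into left=[], right=[]
  root=27; inorder splits into left=[13, 17, 26], right=[29]
  root=26; inorder splits into left=[13, 17], right=[]
  root=13; inorder splits into left=[], right=[17]
  root=17; inorder splits into left=[], right=[]
  root=29; inorder splits into left=[], right=[]
Reconstructed level-order: [9, 6, 27, 1, 26, 29, 13, 17]


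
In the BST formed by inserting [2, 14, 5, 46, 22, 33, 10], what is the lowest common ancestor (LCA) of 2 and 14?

Tree insertion order: [2, 14, 5, 46, 22, 33, 10]
Tree (level-order array): [2, None, 14, 5, 46, None, 10, 22, None, None, None, None, 33]
In a BST, the LCA of p=2, q=14 is the first node v on the
root-to-leaf path with p <= v <= q (go left if both < v, right if both > v).
Walk from root:
  at 2: 2 <= 2 <= 14, this is the LCA
LCA = 2


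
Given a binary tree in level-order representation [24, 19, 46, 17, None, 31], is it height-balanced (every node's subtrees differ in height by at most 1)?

Tree (level-order array): [24, 19, 46, 17, None, 31]
Definition: a tree is height-balanced if, at every node, |h(left) - h(right)| <= 1 (empty subtree has height -1).
Bottom-up per-node check:
  node 17: h_left=-1, h_right=-1, diff=0 [OK], height=0
  node 19: h_left=0, h_right=-1, diff=1 [OK], height=1
  node 31: h_left=-1, h_right=-1, diff=0 [OK], height=0
  node 46: h_left=0, h_right=-1, diff=1 [OK], height=1
  node 24: h_left=1, h_right=1, diff=0 [OK], height=2
All nodes satisfy the balance condition.
Result: Balanced


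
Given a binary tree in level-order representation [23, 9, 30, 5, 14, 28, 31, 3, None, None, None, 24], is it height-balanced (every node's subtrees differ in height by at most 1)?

Tree (level-order array): [23, 9, 30, 5, 14, 28, 31, 3, None, None, None, 24]
Definition: a tree is height-balanced if, at every node, |h(left) - h(right)| <= 1 (empty subtree has height -1).
Bottom-up per-node check:
  node 3: h_left=-1, h_right=-1, diff=0 [OK], height=0
  node 5: h_left=0, h_right=-1, diff=1 [OK], height=1
  node 14: h_left=-1, h_right=-1, diff=0 [OK], height=0
  node 9: h_left=1, h_right=0, diff=1 [OK], height=2
  node 24: h_left=-1, h_right=-1, diff=0 [OK], height=0
  node 28: h_left=0, h_right=-1, diff=1 [OK], height=1
  node 31: h_left=-1, h_right=-1, diff=0 [OK], height=0
  node 30: h_left=1, h_right=0, diff=1 [OK], height=2
  node 23: h_left=2, h_right=2, diff=0 [OK], height=3
All nodes satisfy the balance condition.
Result: Balanced


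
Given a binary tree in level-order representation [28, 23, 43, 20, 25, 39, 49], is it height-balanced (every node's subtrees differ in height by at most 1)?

Tree (level-order array): [28, 23, 43, 20, 25, 39, 49]
Definition: a tree is height-balanced if, at every node, |h(left) - h(right)| <= 1 (empty subtree has height -1).
Bottom-up per-node check:
  node 20: h_left=-1, h_right=-1, diff=0 [OK], height=0
  node 25: h_left=-1, h_right=-1, diff=0 [OK], height=0
  node 23: h_left=0, h_right=0, diff=0 [OK], height=1
  node 39: h_left=-1, h_right=-1, diff=0 [OK], height=0
  node 49: h_left=-1, h_right=-1, diff=0 [OK], height=0
  node 43: h_left=0, h_right=0, diff=0 [OK], height=1
  node 28: h_left=1, h_right=1, diff=0 [OK], height=2
All nodes satisfy the balance condition.
Result: Balanced


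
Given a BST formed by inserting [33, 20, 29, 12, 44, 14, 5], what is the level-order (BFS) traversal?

Tree insertion order: [33, 20, 29, 12, 44, 14, 5]
Tree (level-order array): [33, 20, 44, 12, 29, None, None, 5, 14]
BFS from the root, enqueuing left then right child of each popped node:
  queue [33] -> pop 33, enqueue [20, 44], visited so far: [33]
  queue [20, 44] -> pop 20, enqueue [12, 29], visited so far: [33, 20]
  queue [44, 12, 29] -> pop 44, enqueue [none], visited so far: [33, 20, 44]
  queue [12, 29] -> pop 12, enqueue [5, 14], visited so far: [33, 20, 44, 12]
  queue [29, 5, 14] -> pop 29, enqueue [none], visited so far: [33, 20, 44, 12, 29]
  queue [5, 14] -> pop 5, enqueue [none], visited so far: [33, 20, 44, 12, 29, 5]
  queue [14] -> pop 14, enqueue [none], visited so far: [33, 20, 44, 12, 29, 5, 14]
Result: [33, 20, 44, 12, 29, 5, 14]


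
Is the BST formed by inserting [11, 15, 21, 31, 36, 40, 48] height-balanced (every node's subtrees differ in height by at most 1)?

Tree (level-order array): [11, None, 15, None, 21, None, 31, None, 36, None, 40, None, 48]
Definition: a tree is height-balanced if, at every node, |h(left) - h(right)| <= 1 (empty subtree has height -1).
Bottom-up per-node check:
  node 48: h_left=-1, h_right=-1, diff=0 [OK], height=0
  node 40: h_left=-1, h_right=0, diff=1 [OK], height=1
  node 36: h_left=-1, h_right=1, diff=2 [FAIL (|-1-1|=2 > 1)], height=2
  node 31: h_left=-1, h_right=2, diff=3 [FAIL (|-1-2|=3 > 1)], height=3
  node 21: h_left=-1, h_right=3, diff=4 [FAIL (|-1-3|=4 > 1)], height=4
  node 15: h_left=-1, h_right=4, diff=5 [FAIL (|-1-4|=5 > 1)], height=5
  node 11: h_left=-1, h_right=5, diff=6 [FAIL (|-1-5|=6 > 1)], height=6
Node 36 violates the condition: |-1 - 1| = 2 > 1.
Result: Not balanced


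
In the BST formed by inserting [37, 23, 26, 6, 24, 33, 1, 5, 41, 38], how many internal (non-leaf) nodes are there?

Tree built from: [37, 23, 26, 6, 24, 33, 1, 5, 41, 38]
Tree (level-order array): [37, 23, 41, 6, 26, 38, None, 1, None, 24, 33, None, None, None, 5]
Rule: An internal node has at least one child.
Per-node child counts:
  node 37: 2 child(ren)
  node 23: 2 child(ren)
  node 6: 1 child(ren)
  node 1: 1 child(ren)
  node 5: 0 child(ren)
  node 26: 2 child(ren)
  node 24: 0 child(ren)
  node 33: 0 child(ren)
  node 41: 1 child(ren)
  node 38: 0 child(ren)
Matching nodes: [37, 23, 6, 1, 26, 41]
Count of internal (non-leaf) nodes: 6


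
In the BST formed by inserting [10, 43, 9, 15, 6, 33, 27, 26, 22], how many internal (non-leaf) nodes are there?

Tree built from: [10, 43, 9, 15, 6, 33, 27, 26, 22]
Tree (level-order array): [10, 9, 43, 6, None, 15, None, None, None, None, 33, 27, None, 26, None, 22]
Rule: An internal node has at least one child.
Per-node child counts:
  node 10: 2 child(ren)
  node 9: 1 child(ren)
  node 6: 0 child(ren)
  node 43: 1 child(ren)
  node 15: 1 child(ren)
  node 33: 1 child(ren)
  node 27: 1 child(ren)
  node 26: 1 child(ren)
  node 22: 0 child(ren)
Matching nodes: [10, 9, 43, 15, 33, 27, 26]
Count of internal (non-leaf) nodes: 7


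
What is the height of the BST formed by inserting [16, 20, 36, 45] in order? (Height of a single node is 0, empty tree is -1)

Insertion order: [16, 20, 36, 45]
Tree (level-order array): [16, None, 20, None, 36, None, 45]
Compute height bottom-up (empty subtree = -1):
  height(45) = 1 + max(-1, -1) = 0
  height(36) = 1 + max(-1, 0) = 1
  height(20) = 1 + max(-1, 1) = 2
  height(16) = 1 + max(-1, 2) = 3
Height = 3


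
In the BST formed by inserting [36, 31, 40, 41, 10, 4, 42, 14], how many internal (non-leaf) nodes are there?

Tree built from: [36, 31, 40, 41, 10, 4, 42, 14]
Tree (level-order array): [36, 31, 40, 10, None, None, 41, 4, 14, None, 42]
Rule: An internal node has at least one child.
Per-node child counts:
  node 36: 2 child(ren)
  node 31: 1 child(ren)
  node 10: 2 child(ren)
  node 4: 0 child(ren)
  node 14: 0 child(ren)
  node 40: 1 child(ren)
  node 41: 1 child(ren)
  node 42: 0 child(ren)
Matching nodes: [36, 31, 10, 40, 41]
Count of internal (non-leaf) nodes: 5


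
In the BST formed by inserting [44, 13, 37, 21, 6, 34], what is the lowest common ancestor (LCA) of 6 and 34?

Tree insertion order: [44, 13, 37, 21, 6, 34]
Tree (level-order array): [44, 13, None, 6, 37, None, None, 21, None, None, 34]
In a BST, the LCA of p=6, q=34 is the first node v on the
root-to-leaf path with p <= v <= q (go left if both < v, right if both > v).
Walk from root:
  at 44: both 6 and 34 < 44, go left
  at 13: 6 <= 13 <= 34, this is the LCA
LCA = 13


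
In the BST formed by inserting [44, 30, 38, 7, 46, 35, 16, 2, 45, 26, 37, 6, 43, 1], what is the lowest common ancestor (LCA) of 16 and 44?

Tree insertion order: [44, 30, 38, 7, 46, 35, 16, 2, 45, 26, 37, 6, 43, 1]
Tree (level-order array): [44, 30, 46, 7, 38, 45, None, 2, 16, 35, 43, None, None, 1, 6, None, 26, None, 37]
In a BST, the LCA of p=16, q=44 is the first node v on the
root-to-leaf path with p <= v <= q (go left if both < v, right if both > v).
Walk from root:
  at 44: 16 <= 44 <= 44, this is the LCA
LCA = 44


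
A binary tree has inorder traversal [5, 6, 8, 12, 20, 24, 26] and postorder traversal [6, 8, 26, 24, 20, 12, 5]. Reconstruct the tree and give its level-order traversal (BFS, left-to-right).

Inorder:   [5, 6, 8, 12, 20, 24, 26]
Postorder: [6, 8, 26, 24, 20, 12, 5]
Algorithm: postorder visits root last, so walk postorder right-to-left;
each value is the root of the current inorder slice — split it at that
value, recurse on the right subtree first, then the left.
Recursive splits:
  root=5; inorder splits into left=[], right=[6, 8, 12, 20, 24, 26]
  root=12; inorder splits into left=[6, 8], right=[20, 24, 26]
  root=20; inorder splits into left=[], right=[24, 26]
  root=24; inorder splits into left=[], right=[26]
  root=26; inorder splits into left=[], right=[]
  root=8; inorder splits into left=[6], right=[]
  root=6; inorder splits into left=[], right=[]
Reconstructed level-order: [5, 12, 8, 20, 6, 24, 26]


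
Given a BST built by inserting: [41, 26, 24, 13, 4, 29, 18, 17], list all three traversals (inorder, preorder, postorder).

Tree insertion order: [41, 26, 24, 13, 4, 29, 18, 17]
Tree (level-order array): [41, 26, None, 24, 29, 13, None, None, None, 4, 18, None, None, 17]
Inorder (L, root, R): [4, 13, 17, 18, 24, 26, 29, 41]
Preorder (root, L, R): [41, 26, 24, 13, 4, 18, 17, 29]
Postorder (L, R, root): [4, 17, 18, 13, 24, 29, 26, 41]


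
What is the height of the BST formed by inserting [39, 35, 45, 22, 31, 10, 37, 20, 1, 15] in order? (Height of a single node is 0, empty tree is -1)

Insertion order: [39, 35, 45, 22, 31, 10, 37, 20, 1, 15]
Tree (level-order array): [39, 35, 45, 22, 37, None, None, 10, 31, None, None, 1, 20, None, None, None, None, 15]
Compute height bottom-up (empty subtree = -1):
  height(1) = 1 + max(-1, -1) = 0
  height(15) = 1 + max(-1, -1) = 0
  height(20) = 1 + max(0, -1) = 1
  height(10) = 1 + max(0, 1) = 2
  height(31) = 1 + max(-1, -1) = 0
  height(22) = 1 + max(2, 0) = 3
  height(37) = 1 + max(-1, -1) = 0
  height(35) = 1 + max(3, 0) = 4
  height(45) = 1 + max(-1, -1) = 0
  height(39) = 1 + max(4, 0) = 5
Height = 5


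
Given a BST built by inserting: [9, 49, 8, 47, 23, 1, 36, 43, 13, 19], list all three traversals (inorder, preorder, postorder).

Tree insertion order: [9, 49, 8, 47, 23, 1, 36, 43, 13, 19]
Tree (level-order array): [9, 8, 49, 1, None, 47, None, None, None, 23, None, 13, 36, None, 19, None, 43]
Inorder (L, root, R): [1, 8, 9, 13, 19, 23, 36, 43, 47, 49]
Preorder (root, L, R): [9, 8, 1, 49, 47, 23, 13, 19, 36, 43]
Postorder (L, R, root): [1, 8, 19, 13, 43, 36, 23, 47, 49, 9]


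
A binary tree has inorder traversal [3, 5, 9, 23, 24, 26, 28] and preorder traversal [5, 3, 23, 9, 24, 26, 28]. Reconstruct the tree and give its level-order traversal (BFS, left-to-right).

Inorder:  [3, 5, 9, 23, 24, 26, 28]
Preorder: [5, 3, 23, 9, 24, 26, 28]
Algorithm: preorder visits root first, so consume preorder in order;
for each root, split the current inorder slice at that value into
left-subtree inorder and right-subtree inorder, then recurse.
Recursive splits:
  root=5; inorder splits into left=[3], right=[9, 23, 24, 26, 28]
  root=3; inorder splits into left=[], right=[]
  root=23; inorder splits into left=[9], right=[24, 26, 28]
  root=9; inorder splits into left=[], right=[]
  root=24; inorder splits into left=[], right=[26, 28]
  root=26; inorder splits into left=[], right=[28]
  root=28; inorder splits into left=[], right=[]
Reconstructed level-order: [5, 3, 23, 9, 24, 26, 28]


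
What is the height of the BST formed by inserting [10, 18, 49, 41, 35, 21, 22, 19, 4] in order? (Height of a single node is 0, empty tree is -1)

Insertion order: [10, 18, 49, 41, 35, 21, 22, 19, 4]
Tree (level-order array): [10, 4, 18, None, None, None, 49, 41, None, 35, None, 21, None, 19, 22]
Compute height bottom-up (empty subtree = -1):
  height(4) = 1 + max(-1, -1) = 0
  height(19) = 1 + max(-1, -1) = 0
  height(22) = 1 + max(-1, -1) = 0
  height(21) = 1 + max(0, 0) = 1
  height(35) = 1 + max(1, -1) = 2
  height(41) = 1 + max(2, -1) = 3
  height(49) = 1 + max(3, -1) = 4
  height(18) = 1 + max(-1, 4) = 5
  height(10) = 1 + max(0, 5) = 6
Height = 6


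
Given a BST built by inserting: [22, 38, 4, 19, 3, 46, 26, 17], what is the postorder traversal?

Tree insertion order: [22, 38, 4, 19, 3, 46, 26, 17]
Tree (level-order array): [22, 4, 38, 3, 19, 26, 46, None, None, 17]
Postorder traversal: [3, 17, 19, 4, 26, 46, 38, 22]


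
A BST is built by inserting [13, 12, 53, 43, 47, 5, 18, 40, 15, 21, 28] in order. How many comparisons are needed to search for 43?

Search path for 43: 13 -> 53 -> 43
Found: True
Comparisons: 3


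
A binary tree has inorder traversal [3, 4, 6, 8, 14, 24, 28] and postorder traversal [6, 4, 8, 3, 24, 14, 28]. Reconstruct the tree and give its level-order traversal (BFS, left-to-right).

Inorder:   [3, 4, 6, 8, 14, 24, 28]
Postorder: [6, 4, 8, 3, 24, 14, 28]
Algorithm: postorder visits root last, so walk postorder right-to-left;
each value is the root of the current inorder slice — split it at that
value, recurse on the right subtree first, then the left.
Recursive splits:
  root=28; inorder splits into left=[3, 4, 6, 8, 14, 24], right=[]
  root=14; inorder splits into left=[3, 4, 6, 8], right=[24]
  root=24; inorder splits into left=[], right=[]
  root=3; inorder splits into left=[], right=[4, 6, 8]
  root=8; inorder splits into left=[4, 6], right=[]
  root=4; inorder splits into left=[], right=[6]
  root=6; inorder splits into left=[], right=[]
Reconstructed level-order: [28, 14, 3, 24, 8, 4, 6]


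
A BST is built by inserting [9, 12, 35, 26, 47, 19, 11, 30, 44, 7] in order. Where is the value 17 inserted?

Starting tree (level order): [9, 7, 12, None, None, 11, 35, None, None, 26, 47, 19, 30, 44]
Insertion path: 9 -> 12 -> 35 -> 26 -> 19
Result: insert 17 as left child of 19
Final tree (level order): [9, 7, 12, None, None, 11, 35, None, None, 26, 47, 19, 30, 44, None, 17]


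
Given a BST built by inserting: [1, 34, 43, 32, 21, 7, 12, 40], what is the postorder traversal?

Tree insertion order: [1, 34, 43, 32, 21, 7, 12, 40]
Tree (level-order array): [1, None, 34, 32, 43, 21, None, 40, None, 7, None, None, None, None, 12]
Postorder traversal: [12, 7, 21, 32, 40, 43, 34, 1]


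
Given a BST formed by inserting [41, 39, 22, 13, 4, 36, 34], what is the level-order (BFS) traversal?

Tree insertion order: [41, 39, 22, 13, 4, 36, 34]
Tree (level-order array): [41, 39, None, 22, None, 13, 36, 4, None, 34]
BFS from the root, enqueuing left then right child of each popped node:
  queue [41] -> pop 41, enqueue [39], visited so far: [41]
  queue [39] -> pop 39, enqueue [22], visited so far: [41, 39]
  queue [22] -> pop 22, enqueue [13, 36], visited so far: [41, 39, 22]
  queue [13, 36] -> pop 13, enqueue [4], visited so far: [41, 39, 22, 13]
  queue [36, 4] -> pop 36, enqueue [34], visited so far: [41, 39, 22, 13, 36]
  queue [4, 34] -> pop 4, enqueue [none], visited so far: [41, 39, 22, 13, 36, 4]
  queue [34] -> pop 34, enqueue [none], visited so far: [41, 39, 22, 13, 36, 4, 34]
Result: [41, 39, 22, 13, 36, 4, 34]


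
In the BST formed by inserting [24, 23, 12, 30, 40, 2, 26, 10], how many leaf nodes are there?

Tree built from: [24, 23, 12, 30, 40, 2, 26, 10]
Tree (level-order array): [24, 23, 30, 12, None, 26, 40, 2, None, None, None, None, None, None, 10]
Rule: A leaf has 0 children.
Per-node child counts:
  node 24: 2 child(ren)
  node 23: 1 child(ren)
  node 12: 1 child(ren)
  node 2: 1 child(ren)
  node 10: 0 child(ren)
  node 30: 2 child(ren)
  node 26: 0 child(ren)
  node 40: 0 child(ren)
Matching nodes: [10, 26, 40]
Count of leaf nodes: 3


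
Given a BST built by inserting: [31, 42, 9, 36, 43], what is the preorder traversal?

Tree insertion order: [31, 42, 9, 36, 43]
Tree (level-order array): [31, 9, 42, None, None, 36, 43]
Preorder traversal: [31, 9, 42, 36, 43]


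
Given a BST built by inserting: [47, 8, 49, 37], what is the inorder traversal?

Tree insertion order: [47, 8, 49, 37]
Tree (level-order array): [47, 8, 49, None, 37]
Inorder traversal: [8, 37, 47, 49]


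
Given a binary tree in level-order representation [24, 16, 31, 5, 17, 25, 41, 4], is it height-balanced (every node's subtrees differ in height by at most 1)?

Tree (level-order array): [24, 16, 31, 5, 17, 25, 41, 4]
Definition: a tree is height-balanced if, at every node, |h(left) - h(right)| <= 1 (empty subtree has height -1).
Bottom-up per-node check:
  node 4: h_left=-1, h_right=-1, diff=0 [OK], height=0
  node 5: h_left=0, h_right=-1, diff=1 [OK], height=1
  node 17: h_left=-1, h_right=-1, diff=0 [OK], height=0
  node 16: h_left=1, h_right=0, diff=1 [OK], height=2
  node 25: h_left=-1, h_right=-1, diff=0 [OK], height=0
  node 41: h_left=-1, h_right=-1, diff=0 [OK], height=0
  node 31: h_left=0, h_right=0, diff=0 [OK], height=1
  node 24: h_left=2, h_right=1, diff=1 [OK], height=3
All nodes satisfy the balance condition.
Result: Balanced


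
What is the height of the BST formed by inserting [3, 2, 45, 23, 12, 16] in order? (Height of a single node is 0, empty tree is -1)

Insertion order: [3, 2, 45, 23, 12, 16]
Tree (level-order array): [3, 2, 45, None, None, 23, None, 12, None, None, 16]
Compute height bottom-up (empty subtree = -1):
  height(2) = 1 + max(-1, -1) = 0
  height(16) = 1 + max(-1, -1) = 0
  height(12) = 1 + max(-1, 0) = 1
  height(23) = 1 + max(1, -1) = 2
  height(45) = 1 + max(2, -1) = 3
  height(3) = 1 + max(0, 3) = 4
Height = 4


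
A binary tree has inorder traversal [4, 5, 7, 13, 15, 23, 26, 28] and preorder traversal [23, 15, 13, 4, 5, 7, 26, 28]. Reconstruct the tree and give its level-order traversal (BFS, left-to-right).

Inorder:  [4, 5, 7, 13, 15, 23, 26, 28]
Preorder: [23, 15, 13, 4, 5, 7, 26, 28]
Algorithm: preorder visits root first, so consume preorder in order;
for each root, split the current inorder slice at that value into
left-subtree inorder and right-subtree inorder, then recurse.
Recursive splits:
  root=23; inorder splits into left=[4, 5, 7, 13, 15], right=[26, 28]
  root=15; inorder splits into left=[4, 5, 7, 13], right=[]
  root=13; inorder splits into left=[4, 5, 7], right=[]
  root=4; inorder splits into left=[], right=[5, 7]
  root=5; inorder splits into left=[], right=[7]
  root=7; inorder splits into left=[], right=[]
  root=26; inorder splits into left=[], right=[28]
  root=28; inorder splits into left=[], right=[]
Reconstructed level-order: [23, 15, 26, 13, 28, 4, 5, 7]


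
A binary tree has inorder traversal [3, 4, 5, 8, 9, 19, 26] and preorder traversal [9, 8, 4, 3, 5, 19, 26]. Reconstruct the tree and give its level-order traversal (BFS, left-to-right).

Inorder:  [3, 4, 5, 8, 9, 19, 26]
Preorder: [9, 8, 4, 3, 5, 19, 26]
Algorithm: preorder visits root first, so consume preorder in order;
for each root, split the current inorder slice at that value into
left-subtree inorder and right-subtree inorder, then recurse.
Recursive splits:
  root=9; inorder splits into left=[3, 4, 5, 8], right=[19, 26]
  root=8; inorder splits into left=[3, 4, 5], right=[]
  root=4; inorder splits into left=[3], right=[5]
  root=3; inorder splits into left=[], right=[]
  root=5; inorder splits into left=[], right=[]
  root=19; inorder splits into left=[], right=[26]
  root=26; inorder splits into left=[], right=[]
Reconstructed level-order: [9, 8, 19, 4, 26, 3, 5]


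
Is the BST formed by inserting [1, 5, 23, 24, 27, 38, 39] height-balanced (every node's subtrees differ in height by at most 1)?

Tree (level-order array): [1, None, 5, None, 23, None, 24, None, 27, None, 38, None, 39]
Definition: a tree is height-balanced if, at every node, |h(left) - h(right)| <= 1 (empty subtree has height -1).
Bottom-up per-node check:
  node 39: h_left=-1, h_right=-1, diff=0 [OK], height=0
  node 38: h_left=-1, h_right=0, diff=1 [OK], height=1
  node 27: h_left=-1, h_right=1, diff=2 [FAIL (|-1-1|=2 > 1)], height=2
  node 24: h_left=-1, h_right=2, diff=3 [FAIL (|-1-2|=3 > 1)], height=3
  node 23: h_left=-1, h_right=3, diff=4 [FAIL (|-1-3|=4 > 1)], height=4
  node 5: h_left=-1, h_right=4, diff=5 [FAIL (|-1-4|=5 > 1)], height=5
  node 1: h_left=-1, h_right=5, diff=6 [FAIL (|-1-5|=6 > 1)], height=6
Node 27 violates the condition: |-1 - 1| = 2 > 1.
Result: Not balanced


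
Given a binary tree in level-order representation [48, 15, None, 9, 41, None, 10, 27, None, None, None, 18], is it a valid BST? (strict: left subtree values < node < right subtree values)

Level-order array: [48, 15, None, 9, 41, None, 10, 27, None, None, None, 18]
Validate using subtree bounds (lo, hi): at each node, require lo < value < hi,
then recurse left with hi=value and right with lo=value.
Preorder trace (stopping at first violation):
  at node 48 with bounds (-inf, +inf): OK
  at node 15 with bounds (-inf, 48): OK
  at node 9 with bounds (-inf, 15): OK
  at node 10 with bounds (9, 15): OK
  at node 41 with bounds (15, 48): OK
  at node 27 with bounds (15, 41): OK
  at node 18 with bounds (15, 27): OK
No violation found at any node.
Result: Valid BST


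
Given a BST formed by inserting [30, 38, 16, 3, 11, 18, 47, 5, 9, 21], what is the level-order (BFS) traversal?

Tree insertion order: [30, 38, 16, 3, 11, 18, 47, 5, 9, 21]
Tree (level-order array): [30, 16, 38, 3, 18, None, 47, None, 11, None, 21, None, None, 5, None, None, None, None, 9]
BFS from the root, enqueuing left then right child of each popped node:
  queue [30] -> pop 30, enqueue [16, 38], visited so far: [30]
  queue [16, 38] -> pop 16, enqueue [3, 18], visited so far: [30, 16]
  queue [38, 3, 18] -> pop 38, enqueue [47], visited so far: [30, 16, 38]
  queue [3, 18, 47] -> pop 3, enqueue [11], visited so far: [30, 16, 38, 3]
  queue [18, 47, 11] -> pop 18, enqueue [21], visited so far: [30, 16, 38, 3, 18]
  queue [47, 11, 21] -> pop 47, enqueue [none], visited so far: [30, 16, 38, 3, 18, 47]
  queue [11, 21] -> pop 11, enqueue [5], visited so far: [30, 16, 38, 3, 18, 47, 11]
  queue [21, 5] -> pop 21, enqueue [none], visited so far: [30, 16, 38, 3, 18, 47, 11, 21]
  queue [5] -> pop 5, enqueue [9], visited so far: [30, 16, 38, 3, 18, 47, 11, 21, 5]
  queue [9] -> pop 9, enqueue [none], visited so far: [30, 16, 38, 3, 18, 47, 11, 21, 5, 9]
Result: [30, 16, 38, 3, 18, 47, 11, 21, 5, 9]


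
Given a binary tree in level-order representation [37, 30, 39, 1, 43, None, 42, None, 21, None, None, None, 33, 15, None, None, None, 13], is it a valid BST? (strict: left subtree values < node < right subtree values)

Level-order array: [37, 30, 39, 1, 43, None, 42, None, 21, None, None, None, 33, 15, None, None, None, 13]
Validate using subtree bounds (lo, hi): at each node, require lo < value < hi,
then recurse left with hi=value and right with lo=value.
Preorder trace (stopping at first violation):
  at node 37 with bounds (-inf, +inf): OK
  at node 30 with bounds (-inf, 37): OK
  at node 1 with bounds (-inf, 30): OK
  at node 21 with bounds (1, 30): OK
  at node 15 with bounds (1, 21): OK
  at node 13 with bounds (1, 15): OK
  at node 43 with bounds (30, 37): VIOLATION
Node 43 violates its bound: not (30 < 43 < 37).
Result: Not a valid BST


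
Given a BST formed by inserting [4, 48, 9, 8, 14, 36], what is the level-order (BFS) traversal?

Tree insertion order: [4, 48, 9, 8, 14, 36]
Tree (level-order array): [4, None, 48, 9, None, 8, 14, None, None, None, 36]
BFS from the root, enqueuing left then right child of each popped node:
  queue [4] -> pop 4, enqueue [48], visited so far: [4]
  queue [48] -> pop 48, enqueue [9], visited so far: [4, 48]
  queue [9] -> pop 9, enqueue [8, 14], visited so far: [4, 48, 9]
  queue [8, 14] -> pop 8, enqueue [none], visited so far: [4, 48, 9, 8]
  queue [14] -> pop 14, enqueue [36], visited so far: [4, 48, 9, 8, 14]
  queue [36] -> pop 36, enqueue [none], visited so far: [4, 48, 9, 8, 14, 36]
Result: [4, 48, 9, 8, 14, 36]


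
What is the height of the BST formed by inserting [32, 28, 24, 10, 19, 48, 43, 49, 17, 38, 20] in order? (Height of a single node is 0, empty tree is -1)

Insertion order: [32, 28, 24, 10, 19, 48, 43, 49, 17, 38, 20]
Tree (level-order array): [32, 28, 48, 24, None, 43, 49, 10, None, 38, None, None, None, None, 19, None, None, 17, 20]
Compute height bottom-up (empty subtree = -1):
  height(17) = 1 + max(-1, -1) = 0
  height(20) = 1 + max(-1, -1) = 0
  height(19) = 1 + max(0, 0) = 1
  height(10) = 1 + max(-1, 1) = 2
  height(24) = 1 + max(2, -1) = 3
  height(28) = 1 + max(3, -1) = 4
  height(38) = 1 + max(-1, -1) = 0
  height(43) = 1 + max(0, -1) = 1
  height(49) = 1 + max(-1, -1) = 0
  height(48) = 1 + max(1, 0) = 2
  height(32) = 1 + max(4, 2) = 5
Height = 5


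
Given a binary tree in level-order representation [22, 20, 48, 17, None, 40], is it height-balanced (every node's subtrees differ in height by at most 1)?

Tree (level-order array): [22, 20, 48, 17, None, 40]
Definition: a tree is height-balanced if, at every node, |h(left) - h(right)| <= 1 (empty subtree has height -1).
Bottom-up per-node check:
  node 17: h_left=-1, h_right=-1, diff=0 [OK], height=0
  node 20: h_left=0, h_right=-1, diff=1 [OK], height=1
  node 40: h_left=-1, h_right=-1, diff=0 [OK], height=0
  node 48: h_left=0, h_right=-1, diff=1 [OK], height=1
  node 22: h_left=1, h_right=1, diff=0 [OK], height=2
All nodes satisfy the balance condition.
Result: Balanced


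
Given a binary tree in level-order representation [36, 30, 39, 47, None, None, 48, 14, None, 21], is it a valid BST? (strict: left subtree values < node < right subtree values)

Level-order array: [36, 30, 39, 47, None, None, 48, 14, None, 21]
Validate using subtree bounds (lo, hi): at each node, require lo < value < hi,
then recurse left with hi=value and right with lo=value.
Preorder trace (stopping at first violation):
  at node 36 with bounds (-inf, +inf): OK
  at node 30 with bounds (-inf, 36): OK
  at node 47 with bounds (-inf, 30): VIOLATION
Node 47 violates its bound: not (-inf < 47 < 30).
Result: Not a valid BST


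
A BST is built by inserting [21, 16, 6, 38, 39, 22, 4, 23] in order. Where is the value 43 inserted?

Starting tree (level order): [21, 16, 38, 6, None, 22, 39, 4, None, None, 23]
Insertion path: 21 -> 38 -> 39
Result: insert 43 as right child of 39
Final tree (level order): [21, 16, 38, 6, None, 22, 39, 4, None, None, 23, None, 43]


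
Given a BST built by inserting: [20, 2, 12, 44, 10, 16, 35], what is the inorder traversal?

Tree insertion order: [20, 2, 12, 44, 10, 16, 35]
Tree (level-order array): [20, 2, 44, None, 12, 35, None, 10, 16]
Inorder traversal: [2, 10, 12, 16, 20, 35, 44]


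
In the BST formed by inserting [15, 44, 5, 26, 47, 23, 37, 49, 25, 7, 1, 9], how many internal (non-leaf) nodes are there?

Tree built from: [15, 44, 5, 26, 47, 23, 37, 49, 25, 7, 1, 9]
Tree (level-order array): [15, 5, 44, 1, 7, 26, 47, None, None, None, 9, 23, 37, None, 49, None, None, None, 25]
Rule: An internal node has at least one child.
Per-node child counts:
  node 15: 2 child(ren)
  node 5: 2 child(ren)
  node 1: 0 child(ren)
  node 7: 1 child(ren)
  node 9: 0 child(ren)
  node 44: 2 child(ren)
  node 26: 2 child(ren)
  node 23: 1 child(ren)
  node 25: 0 child(ren)
  node 37: 0 child(ren)
  node 47: 1 child(ren)
  node 49: 0 child(ren)
Matching nodes: [15, 5, 7, 44, 26, 23, 47]
Count of internal (non-leaf) nodes: 7


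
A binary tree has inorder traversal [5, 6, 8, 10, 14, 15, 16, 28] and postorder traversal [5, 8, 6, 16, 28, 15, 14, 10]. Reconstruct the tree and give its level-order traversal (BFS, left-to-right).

Inorder:   [5, 6, 8, 10, 14, 15, 16, 28]
Postorder: [5, 8, 6, 16, 28, 15, 14, 10]
Algorithm: postorder visits root last, so walk postorder right-to-left;
each value is the root of the current inorder slice — split it at that
value, recurse on the right subtree first, then the left.
Recursive splits:
  root=10; inorder splits into left=[5, 6, 8], right=[14, 15, 16, 28]
  root=14; inorder splits into left=[], right=[15, 16, 28]
  root=15; inorder splits into left=[], right=[16, 28]
  root=28; inorder splits into left=[16], right=[]
  root=16; inorder splits into left=[], right=[]
  root=6; inorder splits into left=[5], right=[8]
  root=8; inorder splits into left=[], right=[]
  root=5; inorder splits into left=[], right=[]
Reconstructed level-order: [10, 6, 14, 5, 8, 15, 28, 16]


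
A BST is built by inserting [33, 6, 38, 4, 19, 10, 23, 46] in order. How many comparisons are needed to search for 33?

Search path for 33: 33
Found: True
Comparisons: 1


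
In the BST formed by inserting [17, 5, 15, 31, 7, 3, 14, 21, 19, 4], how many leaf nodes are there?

Tree built from: [17, 5, 15, 31, 7, 3, 14, 21, 19, 4]
Tree (level-order array): [17, 5, 31, 3, 15, 21, None, None, 4, 7, None, 19, None, None, None, None, 14]
Rule: A leaf has 0 children.
Per-node child counts:
  node 17: 2 child(ren)
  node 5: 2 child(ren)
  node 3: 1 child(ren)
  node 4: 0 child(ren)
  node 15: 1 child(ren)
  node 7: 1 child(ren)
  node 14: 0 child(ren)
  node 31: 1 child(ren)
  node 21: 1 child(ren)
  node 19: 0 child(ren)
Matching nodes: [4, 14, 19]
Count of leaf nodes: 3
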